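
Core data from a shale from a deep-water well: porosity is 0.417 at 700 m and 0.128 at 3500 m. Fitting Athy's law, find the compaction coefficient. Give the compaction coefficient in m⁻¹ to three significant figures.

Working in km (1 km = 1000 m; c in km⁻¹ = c in m⁻¹ × 1000):
Athy: phi(d) = phi₀ e^(−cd) ⇒ phi₁/phi₂ = e^{c(d₂−d₁)} ⇒ c = ln(phi₁/phi₂)/(d₂−d₁)
c = ln(0.417/0.128) / (3.5 − 0.7) = ln(3.258) / 2.8 = 1.1811 / 2.8 = 0.4218 km⁻¹

0.000422 m⁻¹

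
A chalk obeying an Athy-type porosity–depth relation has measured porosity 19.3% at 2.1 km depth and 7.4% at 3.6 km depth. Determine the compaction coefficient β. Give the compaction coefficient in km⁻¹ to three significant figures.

0.639 km⁻¹

Athy: φ(z) = φ₀ e^(−βz) ⇒ φ₁/φ₂ = e^{β(z₂−z₁)} ⇒ β = ln(φ₁/φ₂)/(z₂−z₁)
β = ln(0.193/0.074) / (3.6 − 2.1) = ln(2.608) / 1.5 = 0.9586 / 1.5 = 0.6391 km⁻¹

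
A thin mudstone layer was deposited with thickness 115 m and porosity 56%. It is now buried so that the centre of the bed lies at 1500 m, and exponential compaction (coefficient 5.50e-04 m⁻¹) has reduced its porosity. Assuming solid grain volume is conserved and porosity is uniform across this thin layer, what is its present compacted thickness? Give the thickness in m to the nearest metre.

Working in km (1 km = 1000 m; c in km⁻¹ = c in m⁻¹ × 1000):
Porosity at 1.5 km: n = 0.56·exp(−0.55×1.5) = 0.2454
Solid-volume conservation: h(1−n) = h₀(1−n₀) ⇒ h = h₀·(1−n₀)/(1−n)
h = 0.115 × (1 − 0.56)/(1 − 0.2454) = 0.115 × 0.5831 = 0.0671 km

67 m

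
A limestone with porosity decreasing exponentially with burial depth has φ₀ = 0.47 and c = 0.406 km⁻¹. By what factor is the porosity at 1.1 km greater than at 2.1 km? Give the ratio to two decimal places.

φ(Z₁)/φ(Z₂) = e^(−c·Z₁)/e^(−c·Z₂) = e^{c(Z₂−Z₁)}
= exp(0.406 × 1) = exp(0.406) = 1.5008

1.50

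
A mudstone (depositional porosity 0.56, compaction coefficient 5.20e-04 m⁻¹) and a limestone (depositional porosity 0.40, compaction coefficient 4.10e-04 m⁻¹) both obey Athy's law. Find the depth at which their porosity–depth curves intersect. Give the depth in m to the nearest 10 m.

Working in km (1 km = 1000 m; β in km⁻¹ = β in m⁻¹ × 1000):
Set phi₀ₐ e^(−βₐd) = phi₀ᵦ e^(−βᵦd) ⇒ ln(phi₀ₐ/phi₀ᵦ) = (βₐ − βᵦ)·d
d = ln(0.56/0.4) / (0.52 − 0.41) = 0.3365 / 0.11 = 3.059 km

3060 m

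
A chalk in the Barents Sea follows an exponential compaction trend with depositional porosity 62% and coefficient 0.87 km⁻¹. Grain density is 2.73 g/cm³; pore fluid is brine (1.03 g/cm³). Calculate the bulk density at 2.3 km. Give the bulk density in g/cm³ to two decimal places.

Porosity at depth: n = 0.62·exp(−0.87×2.3) = 0.62×0.1352 = 0.0838
Bulk density: ρ_b = (1−n)ρ_g + n·ρ_f = 0.9162×2.73 + 0.0838×1.03
       = 2.501 + 0.086 = 2.587 g/cm³

2.59 g/cm³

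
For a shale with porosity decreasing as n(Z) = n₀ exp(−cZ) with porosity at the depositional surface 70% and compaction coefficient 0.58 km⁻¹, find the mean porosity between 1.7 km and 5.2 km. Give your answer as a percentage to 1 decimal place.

⟨n⟩ = (1/(Z₂−Z₁)) ∫ n₀ e^(−cZ) dZ = n₀·(e^(−c·Z₁) − e^(−c·Z₂)) / (c·(Z₂−Z₁))
e^(−0.58×1.7) = 0.3731; e^(−0.58×5.2) = 0.0490
⟨n⟩ = 0.7 × (0.3731 − 0.0490) / (0.58 × 3.5) = 0.7 × 0.1596 = 0.1117

11.2%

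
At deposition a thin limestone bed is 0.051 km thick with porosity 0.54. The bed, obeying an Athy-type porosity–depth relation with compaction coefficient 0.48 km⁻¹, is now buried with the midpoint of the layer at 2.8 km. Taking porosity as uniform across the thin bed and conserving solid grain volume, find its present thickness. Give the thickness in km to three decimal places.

Porosity at 2.8 km: φ = 0.54·exp(−0.48×2.8) = 0.1408
Solid-volume conservation: h(1−φ) = h₀(1−φ₀) ⇒ h = h₀·(1−φ₀)/(1−φ)
h = 0.051 × (1 − 0.54)/(1 − 0.1408) = 0.051 × 0.5354 = 0.0273 km

0.027 km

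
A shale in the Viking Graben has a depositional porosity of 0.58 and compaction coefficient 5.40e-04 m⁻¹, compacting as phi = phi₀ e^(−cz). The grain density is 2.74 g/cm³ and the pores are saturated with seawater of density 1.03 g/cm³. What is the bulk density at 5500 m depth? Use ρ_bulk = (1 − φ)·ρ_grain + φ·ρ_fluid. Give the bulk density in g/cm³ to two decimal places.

Working in km (1 km = 1000 m; c in km⁻¹ = c in m⁻¹ × 1000):
Porosity at depth: phi = 0.58·exp(−0.54×5.5) = 0.58×0.0513 = 0.0298
Bulk density: ρ_b = (1−phi)ρ_g + phi·ρ_f = 0.9702×2.74 + 0.0298×1.03
       = 2.658 + 0.031 = 2.689 g/cm³

2.69 g/cm³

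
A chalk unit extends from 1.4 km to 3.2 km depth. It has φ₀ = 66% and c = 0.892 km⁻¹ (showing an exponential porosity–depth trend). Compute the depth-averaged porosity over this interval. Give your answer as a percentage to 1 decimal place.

⟨φ⟩ = (1/(d₂−d₁)) ∫ φ₀ e^(−cd) dd = φ₀·(e^(−c·d₁) − e^(−c·d₂)) / (c·(d₂−d₁))
e^(−0.892×1.4) = 0.2868; e^(−0.892×3.2) = 0.0576
⟨φ⟩ = 0.66 × (0.2868 − 0.0576) / (0.892 × 1.8) = 0.66 × 0.1428 = 0.0942

9.4%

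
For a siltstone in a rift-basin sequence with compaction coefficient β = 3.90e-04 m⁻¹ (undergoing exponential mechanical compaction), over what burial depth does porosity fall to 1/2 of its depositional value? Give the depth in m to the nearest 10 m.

Working in km (1 km = 1000 m; β in km⁻¹ = β in m⁻¹ × 1000):
n/n₀ = 1/2 ⇒ exp(−β·d) = 1/2 ⇒ d = ln(2) / β
d = 0.6931 / 0.39 = 1.777 km

1780 m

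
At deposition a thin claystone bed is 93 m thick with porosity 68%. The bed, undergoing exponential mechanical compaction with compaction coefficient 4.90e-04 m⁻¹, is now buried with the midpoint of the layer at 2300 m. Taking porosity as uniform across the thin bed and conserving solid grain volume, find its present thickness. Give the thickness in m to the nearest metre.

Working in km (1 km = 1000 m; k in km⁻¹ = k in m⁻¹ × 1000):
Porosity at 2.3 km: φ = 0.68·exp(−0.49×2.3) = 0.2203
Solid-volume conservation: h(1−φ) = h₀(1−φ₀) ⇒ h = h₀·(1−φ₀)/(1−φ)
h = 0.093 × (1 − 0.68)/(1 − 0.2203) = 0.093 × 0.4104 = 0.0382 km

38 m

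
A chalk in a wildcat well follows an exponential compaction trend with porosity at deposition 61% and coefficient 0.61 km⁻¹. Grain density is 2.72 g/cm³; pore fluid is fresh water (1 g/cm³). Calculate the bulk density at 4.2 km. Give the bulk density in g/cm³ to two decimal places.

Porosity at depth: φ = 0.61·exp(−0.61×4.2) = 0.61×0.0772 = 0.0471
Bulk density: ρ_b = (1−φ)ρ_g + φ·ρ_f = 0.9529×2.72 + 0.0471×1
       = 2.592 + 0.047 = 2.639 g/cm³

2.64 g/cm³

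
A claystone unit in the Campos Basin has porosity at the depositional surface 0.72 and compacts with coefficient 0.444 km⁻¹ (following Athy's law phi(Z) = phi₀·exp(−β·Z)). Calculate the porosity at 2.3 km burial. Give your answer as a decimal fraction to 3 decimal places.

0.259

phi = phi₀·exp(−β·Z) = 0.72 × exp(−0.444 × 2.3) = 0.72 × exp(−1.021)
  = 0.72 × 0.3602 = 0.2593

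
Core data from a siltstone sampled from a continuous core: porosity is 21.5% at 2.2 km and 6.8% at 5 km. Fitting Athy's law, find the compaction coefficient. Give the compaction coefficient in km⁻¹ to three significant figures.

Athy: phi(Z) = phi₀ e^(−kZ) ⇒ phi₁/phi₂ = e^{k(Z₂−Z₁)} ⇒ k = ln(phi₁/phi₂)/(Z₂−Z₁)
k = ln(0.215/0.068) / (5 − 2.2) = ln(3.162) / 2.8 = 1.1511 / 2.8 = 0.4111 km⁻¹

0.411 km⁻¹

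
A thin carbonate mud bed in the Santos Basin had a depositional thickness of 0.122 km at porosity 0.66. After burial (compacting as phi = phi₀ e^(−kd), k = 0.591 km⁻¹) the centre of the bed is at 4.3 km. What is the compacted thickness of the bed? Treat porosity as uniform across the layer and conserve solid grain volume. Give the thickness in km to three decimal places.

0.044 km

Porosity at 4.3 km: phi = 0.66·exp(−0.591×4.3) = 0.0520
Solid-volume conservation: h(1−phi) = h₀(1−phi₀) ⇒ h = h₀·(1−phi₀)/(1−phi)
h = 0.122 × (1 − 0.66)/(1 − 0.0520) = 0.122 × 0.3586 = 0.0438 km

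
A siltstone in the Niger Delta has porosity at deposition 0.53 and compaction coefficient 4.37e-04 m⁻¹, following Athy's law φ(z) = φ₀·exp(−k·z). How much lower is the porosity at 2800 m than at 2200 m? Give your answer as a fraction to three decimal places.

0.047

Working in km (1 km = 1000 m; k in km⁻¹ = k in m⁻¹ × 1000):
φ(2.2) = 0.53·e^(−0.437×2.2) = 0.2026
φ(2.8) = 0.53·e^(−0.437×2.8) = 0.1559
Δφ = 0.2026 − 0.1559 = 0.0467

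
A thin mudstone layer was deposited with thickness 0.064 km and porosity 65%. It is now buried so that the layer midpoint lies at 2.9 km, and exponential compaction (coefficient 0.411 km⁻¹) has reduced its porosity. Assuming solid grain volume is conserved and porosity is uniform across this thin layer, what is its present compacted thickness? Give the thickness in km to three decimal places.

Porosity at 2.9 km: n = 0.65·exp(−0.411×2.9) = 0.1974
Solid-volume conservation: h(1−n) = h₀(1−n₀) ⇒ h = h₀·(1−n₀)/(1−n)
h = 0.064 × (1 − 0.65)/(1 − 0.1974) = 0.064 × 0.4361 = 0.0279 km

0.028 km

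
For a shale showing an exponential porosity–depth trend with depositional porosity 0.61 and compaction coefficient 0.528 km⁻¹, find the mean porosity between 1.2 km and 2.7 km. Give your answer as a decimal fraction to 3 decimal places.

⟨φ⟩ = (1/(z₂−z₁)) ∫ φ₀ e^(−cz) dz = φ₀·(e^(−c·z₁) − e^(−c·z₂)) / (c·(z₂−z₁))
e^(−0.528×1.2) = 0.5307; e^(−0.528×2.7) = 0.2404
⟨φ⟩ = 0.61 × (0.5307 − 0.2404) / (0.528 × 1.5) = 0.61 × 0.3666 = 0.2236

0.224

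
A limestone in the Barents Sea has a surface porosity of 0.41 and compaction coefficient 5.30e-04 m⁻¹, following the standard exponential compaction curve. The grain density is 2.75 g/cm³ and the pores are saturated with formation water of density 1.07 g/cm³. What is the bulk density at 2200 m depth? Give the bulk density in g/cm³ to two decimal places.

Working in km (1 km = 1000 m; k in km⁻¹ = k in m⁻¹ × 1000):
Porosity at depth: phi = 0.41·exp(−0.53×2.2) = 0.41×0.3116 = 0.1278
Bulk density: ρ_b = (1−phi)ρ_g + phi·ρ_f = 0.8722×2.75 + 0.1278×1.07
       = 2.399 + 0.137 = 2.535 g/cm³

2.54 g/cm³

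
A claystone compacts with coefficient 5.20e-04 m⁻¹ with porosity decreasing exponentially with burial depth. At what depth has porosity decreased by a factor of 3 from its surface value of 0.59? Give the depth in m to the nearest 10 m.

Working in km (1 km = 1000 m; k in km⁻¹ = k in m⁻¹ × 1000):
n/n₀ = 1/3 ⇒ exp(−k·d) = 1/3 ⇒ d = ln(3) / k
d = 1.0986 / 0.52 = 2.113 km

2110 m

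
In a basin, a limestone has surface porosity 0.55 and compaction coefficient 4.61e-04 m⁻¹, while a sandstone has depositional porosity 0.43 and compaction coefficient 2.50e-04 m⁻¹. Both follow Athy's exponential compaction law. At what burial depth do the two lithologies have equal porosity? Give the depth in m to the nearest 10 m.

Working in km (1 km = 1000 m; k in km⁻¹ = k in m⁻¹ × 1000):
Set φ₀ₐ e^(−kₐd) = φ₀ᵦ e^(−kᵦd) ⇒ ln(φ₀ₐ/φ₀ᵦ) = (kₐ − kᵦ)·d
d = ln(0.55/0.43) / (0.461 − 0.25) = 0.2461 / 0.211 = 1.167 km

1170 m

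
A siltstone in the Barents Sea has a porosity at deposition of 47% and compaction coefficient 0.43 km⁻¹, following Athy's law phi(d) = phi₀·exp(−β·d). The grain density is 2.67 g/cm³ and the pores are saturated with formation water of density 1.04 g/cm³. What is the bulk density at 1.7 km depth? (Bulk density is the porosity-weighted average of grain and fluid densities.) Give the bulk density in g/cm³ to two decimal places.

2.30 g/cm³

Porosity at depth: phi = 0.47·exp(−0.43×1.7) = 0.47×0.4814 = 0.2263
Bulk density: ρ_b = (1−phi)ρ_g + phi·ρ_f = 0.7737×2.67 + 0.2263×1.04
       = 2.066 + 0.235 = 2.301 g/cm³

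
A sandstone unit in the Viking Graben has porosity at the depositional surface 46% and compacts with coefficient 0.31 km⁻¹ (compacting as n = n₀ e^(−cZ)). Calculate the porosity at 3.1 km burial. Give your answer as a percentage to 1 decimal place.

n = n₀·exp(−c·Z) = 0.46 × exp(−0.31 × 3.1) = 0.46 × exp(−0.961)
  = 0.46 × 0.3825 = 0.1760

17.6%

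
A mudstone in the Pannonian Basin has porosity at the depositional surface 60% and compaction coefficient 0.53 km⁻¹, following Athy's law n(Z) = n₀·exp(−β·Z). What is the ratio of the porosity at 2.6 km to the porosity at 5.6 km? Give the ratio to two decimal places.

n(Z₁)/n(Z₂) = e^(−β·Z₁)/e^(−β·Z₂) = e^{β(Z₂−Z₁)}
= exp(0.53 × 3) = exp(1.59) = 4.9037

4.90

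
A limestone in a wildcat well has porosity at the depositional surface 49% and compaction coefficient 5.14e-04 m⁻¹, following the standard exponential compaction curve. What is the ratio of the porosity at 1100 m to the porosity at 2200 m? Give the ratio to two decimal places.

1.76

Working in km (1 km = 1000 m; c in km⁻¹ = c in m⁻¹ × 1000):
n(Z₁)/n(Z₂) = e^(−c·Z₁)/e^(−c·Z₂) = e^{c(Z₂−Z₁)}
= exp(0.514 × 1.1) = exp(0.5654) = 1.7602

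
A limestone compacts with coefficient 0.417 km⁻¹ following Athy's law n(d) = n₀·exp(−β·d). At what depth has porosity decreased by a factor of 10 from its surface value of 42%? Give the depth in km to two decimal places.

5.52 km

n/n₀ = 1/10 ⇒ exp(−β·d) = 1/10 ⇒ d = ln(10) / β
d = 2.3026 / 0.417 = 5.522 km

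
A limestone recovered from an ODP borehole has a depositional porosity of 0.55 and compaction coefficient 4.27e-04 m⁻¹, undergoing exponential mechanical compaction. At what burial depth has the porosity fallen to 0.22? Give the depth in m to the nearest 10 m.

Working in km (1 km = 1000 m; β in km⁻¹ = β in m⁻¹ × 1000):
Invert Athy's law: d = ln(φ₀/φ) / β
d = ln(0.55/0.22) / 0.427 = ln(2.5) / 0.427 = 0.9163 / 0.427 = 2.146 km

2150 m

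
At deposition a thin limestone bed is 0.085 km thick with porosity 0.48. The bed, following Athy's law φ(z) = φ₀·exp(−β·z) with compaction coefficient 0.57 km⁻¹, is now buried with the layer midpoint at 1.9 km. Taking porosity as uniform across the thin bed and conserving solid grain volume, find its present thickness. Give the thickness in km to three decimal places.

Porosity at 1.9 km: φ = 0.48·exp(−0.57×1.9) = 0.1625
Solid-volume conservation: h(1−φ) = h₀(1−φ₀) ⇒ h = h₀·(1−φ₀)/(1−φ)
h = 0.085 × (1 − 0.48)/(1 − 0.1625) = 0.085 × 0.6209 = 0.0528 km

0.053 km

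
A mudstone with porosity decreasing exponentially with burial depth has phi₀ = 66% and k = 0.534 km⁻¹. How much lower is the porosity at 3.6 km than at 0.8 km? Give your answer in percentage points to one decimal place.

phi(0.8) = 0.66·e^(−0.534×0.8) = 0.4305
phi(3.6) = 0.66·e^(−0.534×3.6) = 0.0965
Δphi = 0.4305 − 0.0965 = 0.3340

33.4 percentage points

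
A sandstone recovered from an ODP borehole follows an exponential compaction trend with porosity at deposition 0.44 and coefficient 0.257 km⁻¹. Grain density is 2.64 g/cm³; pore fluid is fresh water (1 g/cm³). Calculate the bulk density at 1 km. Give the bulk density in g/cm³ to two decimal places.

2.08 g/cm³

Porosity at depth: phi = 0.44·exp(−0.257×1) = 0.44×0.7734 = 0.3403
Bulk density: ρ_b = (1−phi)ρ_g + phi·ρ_f = 0.6597×2.64 + 0.3403×1
       = 1.742 + 0.340 = 2.082 g/cm³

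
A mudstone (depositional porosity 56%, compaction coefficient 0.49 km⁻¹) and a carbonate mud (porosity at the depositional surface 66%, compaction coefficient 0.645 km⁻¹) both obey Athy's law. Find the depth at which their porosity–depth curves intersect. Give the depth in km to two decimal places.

Set n₀ₐ e^(−cₐZ) = n₀ᵦ e^(−cᵦZ) ⇒ ln(n₀ₐ/n₀ᵦ) = (cₐ − cᵦ)·Z
Z = ln(0.56/0.66) / (0.49 − 0.645) = -0.1643 / -0.155 = 1.060 km

1.06 km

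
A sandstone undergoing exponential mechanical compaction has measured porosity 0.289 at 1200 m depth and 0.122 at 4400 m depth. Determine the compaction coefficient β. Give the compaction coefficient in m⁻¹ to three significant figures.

Working in km (1 km = 1000 m; β in km⁻¹ = β in m⁻¹ × 1000):
Athy: φ(d) = φ₀ e^(−βd) ⇒ φ₁/φ₂ = e^{β(d₂−d₁)} ⇒ β = ln(φ₁/φ₂)/(d₂−d₁)
β = ln(0.289/0.122) / (4.4 − 1.2) = ln(2.369) / 3.2 = 0.8624 / 3.2 = 0.2695 km⁻¹

0.000270 m⁻¹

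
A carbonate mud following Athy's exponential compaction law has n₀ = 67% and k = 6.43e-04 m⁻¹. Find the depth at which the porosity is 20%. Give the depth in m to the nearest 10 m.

Working in km (1 km = 1000 m; k in km⁻¹ = k in m⁻¹ × 1000):
Invert Athy's law: d = ln(n₀/n) / k
d = ln(0.67/0.2) / 0.643 = ln(3.35) / 0.643 = 1.2090 / 0.643 = 1.880 km

1880 m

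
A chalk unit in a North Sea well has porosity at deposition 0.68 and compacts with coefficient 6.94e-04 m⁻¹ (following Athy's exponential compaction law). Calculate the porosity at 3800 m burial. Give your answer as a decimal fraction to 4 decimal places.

0.0487

Working in km (1 km = 1000 m; β in km⁻¹ = β in m⁻¹ × 1000):
n = n₀·exp(−β·Z) = 0.68 × exp(−0.694 × 3.8) = 0.68 × exp(−2.637)
  = 0.68 × 0.0716 = 0.0487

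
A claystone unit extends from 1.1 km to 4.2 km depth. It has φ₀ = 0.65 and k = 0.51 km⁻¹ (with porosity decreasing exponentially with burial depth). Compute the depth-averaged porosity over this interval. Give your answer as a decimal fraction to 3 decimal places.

0.186

⟨φ⟩ = (1/(Z₂−Z₁)) ∫ φ₀ e^(−kZ) dZ = φ₀·(e^(−k·Z₁) − e^(−k·Z₂)) / (k·(Z₂−Z₁))
e^(−0.51×1.1) = 0.5706; e^(−0.51×4.2) = 0.1174
⟨φ⟩ = 0.65 × (0.5706 − 0.1174) / (0.51 × 3.1) = 0.65 × 0.2867 = 0.1863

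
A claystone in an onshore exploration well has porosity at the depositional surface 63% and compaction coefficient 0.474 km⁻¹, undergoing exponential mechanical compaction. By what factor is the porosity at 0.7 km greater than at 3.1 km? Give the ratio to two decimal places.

3.12

phi(d₁)/phi(d₂) = e^(−β·d₁)/e^(−β·d₂) = e^{β(d₂−d₁)}
= exp(0.474 × 2.4) = exp(1.138) = 3.1193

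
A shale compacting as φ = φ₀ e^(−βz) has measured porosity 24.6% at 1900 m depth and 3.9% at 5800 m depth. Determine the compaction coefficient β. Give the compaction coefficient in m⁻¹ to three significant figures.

Working in km (1 km = 1000 m; β in km⁻¹ = β in m⁻¹ × 1000):
Athy: φ(z) = φ₀ e^(−βz) ⇒ φ₁/φ₂ = e^{β(z₂−z₁)} ⇒ β = ln(φ₁/φ₂)/(z₂−z₁)
β = ln(0.246/0.039) / (5.8 − 1.9) = ln(6.308) / 3.9 = 1.8418 / 3.9 = 0.4722 km⁻¹

0.000472 m⁻¹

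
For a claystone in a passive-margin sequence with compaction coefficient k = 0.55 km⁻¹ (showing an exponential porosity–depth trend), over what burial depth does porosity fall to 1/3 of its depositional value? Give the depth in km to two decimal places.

2.00 km

n/n₀ = 1/3 ⇒ exp(−k·z) = 1/3 ⇒ z = ln(3) / k
z = 1.0986 / 0.55 = 1.997 km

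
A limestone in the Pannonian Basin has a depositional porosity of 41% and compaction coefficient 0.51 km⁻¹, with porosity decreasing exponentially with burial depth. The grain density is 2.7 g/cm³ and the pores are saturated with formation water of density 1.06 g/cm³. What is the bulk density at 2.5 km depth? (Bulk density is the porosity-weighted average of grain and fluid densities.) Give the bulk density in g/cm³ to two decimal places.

2.51 g/cm³

Porosity at depth: φ = 0.41·exp(−0.51×2.5) = 0.41×0.2794 = 0.1146
Bulk density: ρ_b = (1−φ)ρ_g + φ·ρ_f = 0.8854×2.7 + 0.1146×1.06
       = 2.391 + 0.121 = 2.512 g/cm³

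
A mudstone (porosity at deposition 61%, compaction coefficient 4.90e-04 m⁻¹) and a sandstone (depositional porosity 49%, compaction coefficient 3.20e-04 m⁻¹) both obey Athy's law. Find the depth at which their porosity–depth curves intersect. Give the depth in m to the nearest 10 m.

1290 m

Working in km (1 km = 1000 m; c in km⁻¹ = c in m⁻¹ × 1000):
Set phi₀ₐ e^(−cₐZ) = phi₀ᵦ e^(−cᵦZ) ⇒ ln(phi₀ₐ/phi₀ᵦ) = (cₐ − cᵦ)·Z
Z = ln(0.61/0.49) / (0.49 − 0.32) = 0.2191 / 0.17 = 1.289 km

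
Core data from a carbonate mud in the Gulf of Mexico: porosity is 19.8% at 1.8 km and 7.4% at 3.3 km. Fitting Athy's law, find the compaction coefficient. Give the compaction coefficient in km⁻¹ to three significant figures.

0.656 km⁻¹

Athy: n(d) = n₀ e^(−cd) ⇒ n₁/n₂ = e^{c(d₂−d₁)} ⇒ c = ln(n₁/n₂)/(d₂−d₁)
c = ln(0.198/0.074) / (3.3 − 1.8) = ln(2.676) / 1.5 = 0.9842 / 1.5 = 0.6561 km⁻¹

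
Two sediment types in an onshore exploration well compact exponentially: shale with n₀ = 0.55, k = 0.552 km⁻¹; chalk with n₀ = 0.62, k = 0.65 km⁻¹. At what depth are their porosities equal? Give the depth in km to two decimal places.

1.22 km

Set n₀ₐ e^(−kₐd) = n₀ᵦ e^(−kᵦd) ⇒ ln(n₀ₐ/n₀ᵦ) = (kₐ − kᵦ)·d
d = ln(0.55/0.62) / (0.552 − 0.65) = -0.1198 / -0.098 = 1.222 km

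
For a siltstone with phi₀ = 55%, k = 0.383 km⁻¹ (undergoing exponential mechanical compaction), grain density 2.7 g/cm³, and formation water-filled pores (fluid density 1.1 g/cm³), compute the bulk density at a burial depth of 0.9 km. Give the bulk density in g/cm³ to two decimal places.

2.08 g/cm³

Porosity at depth: phi = 0.55·exp(−0.383×0.9) = 0.55×0.7084 = 0.3896
Bulk density: ρ_b = (1−phi)ρ_g + phi·ρ_f = 0.6104×2.7 + 0.3896×1.1
       = 1.648 + 0.429 = 2.077 g/cm³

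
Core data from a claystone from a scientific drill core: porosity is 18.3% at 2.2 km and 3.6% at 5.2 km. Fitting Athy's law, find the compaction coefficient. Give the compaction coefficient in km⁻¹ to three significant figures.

0.542 km⁻¹

Athy: n(d) = n₀ e^(−kd) ⇒ n₁/n₂ = e^{k(d₂−d₁)} ⇒ k = ln(n₁/n₂)/(d₂−d₁)
k = ln(0.183/0.036) / (5.2 − 2.2) = ln(5.083) / 3 = 1.6260 / 3 = 0.542 km⁻¹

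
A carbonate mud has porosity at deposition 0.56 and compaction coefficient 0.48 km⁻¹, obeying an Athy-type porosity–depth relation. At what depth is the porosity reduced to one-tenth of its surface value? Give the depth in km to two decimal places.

n/n₀ = 1/10 ⇒ exp(−k·z) = 1/10 ⇒ z = ln(10) / k
z = 2.3026 / 0.48 = 4.797 km

4.80 km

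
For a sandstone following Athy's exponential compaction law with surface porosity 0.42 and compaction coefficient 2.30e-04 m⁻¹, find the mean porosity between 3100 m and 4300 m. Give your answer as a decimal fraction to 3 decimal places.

0.180

Working in km (1 km = 1000 m; k in km⁻¹ = k in m⁻¹ × 1000):
⟨n⟩ = (1/(d₂−d₁)) ∫ n₀ e^(−kd) dd = n₀·(e^(−k·d₁) − e^(−k·d₂)) / (k·(d₂−d₁))
e^(−0.23×3.1) = 0.4902; e^(−0.23×4.3) = 0.3719
⟨n⟩ = 0.42 × (0.4902 − 0.3719) / (0.23 × 1.2) = 0.42 × 0.4283 = 0.1799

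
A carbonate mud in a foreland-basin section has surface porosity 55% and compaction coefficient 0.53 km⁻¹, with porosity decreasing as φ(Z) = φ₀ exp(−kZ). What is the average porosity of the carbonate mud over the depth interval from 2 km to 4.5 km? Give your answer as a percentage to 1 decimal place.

⟨φ⟩ = (1/(Z₂−Z₁)) ∫ φ₀ e^(−kZ) dZ = φ₀·(e^(−k·Z₁) − e^(−k·Z₂)) / (k·(Z₂−Z₁))
e^(−0.53×2) = 0.3465; e^(−0.53×4.5) = 0.0921
⟨φ⟩ = 0.55 × (0.3465 − 0.0921) / (0.53 × 2.5) = 0.55 × 0.1920 = 0.1056

10.6%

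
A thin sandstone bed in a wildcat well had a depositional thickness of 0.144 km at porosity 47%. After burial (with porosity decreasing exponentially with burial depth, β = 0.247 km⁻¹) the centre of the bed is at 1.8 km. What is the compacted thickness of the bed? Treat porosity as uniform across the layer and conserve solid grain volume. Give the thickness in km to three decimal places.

0.109 km

Porosity at 1.8 km: n = 0.47·exp(−0.247×1.8) = 0.3013
Solid-volume conservation: h(1−n) = h₀(1−n₀) ⇒ h = h₀·(1−n₀)/(1−n)
h = 0.144 × (1 − 0.47)/(1 − 0.3013) = 0.144 × 0.7586 = 0.1092 km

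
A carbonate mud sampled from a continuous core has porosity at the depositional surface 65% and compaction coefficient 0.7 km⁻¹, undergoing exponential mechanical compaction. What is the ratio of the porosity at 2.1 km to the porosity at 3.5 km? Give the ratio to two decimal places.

n(z₁)/n(z₂) = e^(−k·z₁)/e^(−k·z₂) = e^{k(z₂−z₁)}
= exp(0.7 × 1.4) = exp(0.98) = 2.6645

2.66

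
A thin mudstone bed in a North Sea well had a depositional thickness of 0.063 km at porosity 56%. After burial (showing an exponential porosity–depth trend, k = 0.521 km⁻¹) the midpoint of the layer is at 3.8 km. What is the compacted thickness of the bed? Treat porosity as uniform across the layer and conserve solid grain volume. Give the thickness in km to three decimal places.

Porosity at 3.8 km: n = 0.56·exp(−0.521×3.8) = 0.0773
Solid-volume conservation: h(1−n) = h₀(1−n₀) ⇒ h = h₀·(1−n₀)/(1−n)
h = 0.063 × (1 − 0.56)/(1 − 0.0773) = 0.063 × 0.4769 = 0.0300 km

0.030 km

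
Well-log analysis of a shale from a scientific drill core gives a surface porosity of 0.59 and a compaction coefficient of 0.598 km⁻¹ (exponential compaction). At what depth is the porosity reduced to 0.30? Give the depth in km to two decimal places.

1.13 km

Invert Athy's law: z = ln(φ₀/φ) / c
z = ln(0.59/0.3) / 0.598 = ln(1.967) / 0.598 = 0.6763 / 0.598 = 1.131 km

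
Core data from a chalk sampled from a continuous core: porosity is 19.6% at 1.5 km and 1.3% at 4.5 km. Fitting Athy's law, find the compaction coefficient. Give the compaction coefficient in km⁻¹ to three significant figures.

0.904 km⁻¹

Athy: φ(z) = φ₀ e^(−kz) ⇒ φ₁/φ₂ = e^{k(z₂−z₁)} ⇒ k = ln(φ₁/φ₂)/(z₂−z₁)
k = ln(0.196/0.013) / (4.5 − 1.5) = ln(15.08) / 3 = 2.7132 / 3 = 0.9044 km⁻¹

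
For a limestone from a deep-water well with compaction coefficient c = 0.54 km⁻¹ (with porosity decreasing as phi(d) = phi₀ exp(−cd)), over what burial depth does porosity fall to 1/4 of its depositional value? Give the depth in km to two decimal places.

2.57 km

phi/phi₀ = 1/4 ⇒ exp(−c·d) = 1/4 ⇒ d = ln(4) / c
d = 1.3863 / 0.54 = 2.567 km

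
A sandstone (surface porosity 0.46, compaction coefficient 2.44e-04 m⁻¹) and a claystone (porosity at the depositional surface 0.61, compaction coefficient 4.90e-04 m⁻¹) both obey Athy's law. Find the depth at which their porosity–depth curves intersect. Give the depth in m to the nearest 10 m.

1150 m

Working in km (1 km = 1000 m; β in km⁻¹ = β in m⁻¹ × 1000):
Set n₀ₐ e^(−βₐd) = n₀ᵦ e^(−βᵦd) ⇒ ln(n₀ₐ/n₀ᵦ) = (βₐ − βᵦ)·d
d = ln(0.46/0.61) / (0.244 − 0.49) = -0.2822 / -0.246 = 1.147 km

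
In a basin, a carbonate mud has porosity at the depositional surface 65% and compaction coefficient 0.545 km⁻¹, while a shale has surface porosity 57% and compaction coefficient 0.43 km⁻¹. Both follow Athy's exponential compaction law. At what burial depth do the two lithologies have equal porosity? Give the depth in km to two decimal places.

Set φ₀ₐ e^(−cₐd) = φ₀ᵦ e^(−cᵦd) ⇒ ln(φ₀ₐ/φ₀ᵦ) = (cₐ − cᵦ)·d
d = ln(0.65/0.57) / (0.545 − 0.43) = 0.1313 / 0.115 = 1.142 km

1.14 km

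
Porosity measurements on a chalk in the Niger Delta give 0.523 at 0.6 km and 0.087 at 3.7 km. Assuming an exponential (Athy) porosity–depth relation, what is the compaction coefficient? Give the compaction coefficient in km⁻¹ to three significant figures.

Athy: n(d) = n₀ e^(−kd) ⇒ n₁/n₂ = e^{k(d₂−d₁)} ⇒ k = ln(n₁/n₂)/(d₂−d₁)
k = ln(0.523/0.087) / (3.7 − 0.6) = ln(6.011) / 3.1 = 1.7937 / 3.1 = 0.5786 km⁻¹

0.579 km⁻¹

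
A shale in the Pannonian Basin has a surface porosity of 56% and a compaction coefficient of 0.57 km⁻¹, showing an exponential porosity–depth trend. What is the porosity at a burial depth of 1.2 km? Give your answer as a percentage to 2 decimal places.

phi = phi₀·exp(−β·Z) = 0.56 × exp(−0.57 × 1.2) = 0.56 × exp(−0.684)
  = 0.56 × 0.5046 = 0.2826

28.26%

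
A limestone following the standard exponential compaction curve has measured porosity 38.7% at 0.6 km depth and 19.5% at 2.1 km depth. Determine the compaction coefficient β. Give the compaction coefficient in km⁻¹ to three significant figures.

0.457 km⁻¹

Athy: phi(Z) = phi₀ e^(−βZ) ⇒ phi₁/phi₂ = e^{β(Z₂−Z₁)} ⇒ β = ln(phi₁/phi₂)/(Z₂−Z₁)
β = ln(0.387/0.195) / (2.1 − 0.6) = ln(1.985) / 1.5 = 0.6854 / 1.5 = 0.457 km⁻¹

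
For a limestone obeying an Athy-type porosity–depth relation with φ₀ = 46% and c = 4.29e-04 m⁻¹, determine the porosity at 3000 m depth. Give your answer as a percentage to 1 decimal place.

12.7%

Working in km (1 km = 1000 m; c in km⁻¹ = c in m⁻¹ × 1000):
φ = φ₀·exp(−c·Z) = 0.46 × exp(−0.429 × 3) = 0.46 × exp(−1.287)
  = 0.46 × 0.2761 = 0.1270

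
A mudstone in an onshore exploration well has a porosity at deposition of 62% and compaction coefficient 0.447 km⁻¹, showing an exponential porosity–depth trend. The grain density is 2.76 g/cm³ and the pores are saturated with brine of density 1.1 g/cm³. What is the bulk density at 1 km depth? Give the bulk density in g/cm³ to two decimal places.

Porosity at depth: φ = 0.62·exp(−0.447×1) = 0.62×0.6395 = 0.3965
Bulk density: ρ_b = (1−φ)ρ_g + φ·ρ_f = 0.6035×2.76 + 0.3965×1.1
       = 1.666 + 0.436 = 2.102 g/cm³

2.10 g/cm³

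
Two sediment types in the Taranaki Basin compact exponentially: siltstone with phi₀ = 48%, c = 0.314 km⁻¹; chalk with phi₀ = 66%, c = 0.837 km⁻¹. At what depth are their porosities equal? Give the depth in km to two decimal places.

0.61 km

Set phi₀ₐ e^(−cₐd) = phi₀ᵦ e^(−cᵦd) ⇒ ln(phi₀ₐ/phi₀ᵦ) = (cₐ − cᵦ)·d
d = ln(0.48/0.66) / (0.314 − 0.837) = -0.3185 / -0.523 = 0.609 km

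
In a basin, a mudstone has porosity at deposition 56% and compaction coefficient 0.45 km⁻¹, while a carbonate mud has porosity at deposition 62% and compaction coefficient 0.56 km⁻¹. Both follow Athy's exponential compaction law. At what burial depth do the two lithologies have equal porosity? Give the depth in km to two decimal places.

0.93 km

Set n₀ₐ e^(−cₐd) = n₀ᵦ e^(−cᵦd) ⇒ ln(n₀ₐ/n₀ᵦ) = (cₐ − cᵦ)·d
d = ln(0.56/0.62) / (0.45 − 0.56) = -0.1018 / -0.11 = 0.925 km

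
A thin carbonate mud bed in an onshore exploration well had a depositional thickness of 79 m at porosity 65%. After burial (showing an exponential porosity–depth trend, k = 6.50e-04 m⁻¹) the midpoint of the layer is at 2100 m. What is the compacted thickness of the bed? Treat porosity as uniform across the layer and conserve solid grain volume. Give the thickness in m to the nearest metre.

33 m

Working in km (1 km = 1000 m; k in km⁻¹ = k in m⁻¹ × 1000):
Porosity at 2.1 km: n = 0.65·exp(−0.65×2.1) = 0.1660
Solid-volume conservation: h(1−n) = h₀(1−n₀) ⇒ h = h₀·(1−n₀)/(1−n)
h = 0.079 × (1 − 0.65)/(1 − 0.1660) = 0.079 × 0.4197 = 0.0332 km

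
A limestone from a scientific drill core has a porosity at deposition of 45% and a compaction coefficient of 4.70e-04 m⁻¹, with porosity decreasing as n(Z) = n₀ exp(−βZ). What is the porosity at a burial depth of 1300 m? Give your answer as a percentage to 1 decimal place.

Working in km (1 km = 1000 m; β in km⁻¹ = β in m⁻¹ × 1000):
n = n₀·exp(−β·Z) = 0.45 × exp(−0.47 × 1.3) = 0.45 × exp(−0.611)
  = 0.45 × 0.5428 = 0.2443

24.4%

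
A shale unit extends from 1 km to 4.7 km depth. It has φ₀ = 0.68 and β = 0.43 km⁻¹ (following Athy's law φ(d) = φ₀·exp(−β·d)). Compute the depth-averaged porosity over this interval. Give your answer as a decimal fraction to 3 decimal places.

⟨φ⟩ = (1/(d₂−d₁)) ∫ φ₀ e^(−βd) dd = φ₀·(e^(−β·d₁) − e^(−β·d₂)) / (β·(d₂−d₁))
e^(−0.43×1) = 0.6505; e^(−0.43×4.7) = 0.1325
⟨φ⟩ = 0.68 × (0.6505 − 0.1325) / (0.43 × 3.7) = 0.68 × 0.3256 = 0.2214

0.221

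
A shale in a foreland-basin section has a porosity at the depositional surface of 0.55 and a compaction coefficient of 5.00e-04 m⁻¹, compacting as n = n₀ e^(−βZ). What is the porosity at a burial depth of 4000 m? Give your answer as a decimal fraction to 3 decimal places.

0.074

Working in km (1 km = 1000 m; β in km⁻¹ = β in m⁻¹ × 1000):
n = n₀·exp(−β·Z) = 0.55 × exp(−0.5 × 4) = 0.55 × exp(−2)
  = 0.55 × 0.1353 = 0.0744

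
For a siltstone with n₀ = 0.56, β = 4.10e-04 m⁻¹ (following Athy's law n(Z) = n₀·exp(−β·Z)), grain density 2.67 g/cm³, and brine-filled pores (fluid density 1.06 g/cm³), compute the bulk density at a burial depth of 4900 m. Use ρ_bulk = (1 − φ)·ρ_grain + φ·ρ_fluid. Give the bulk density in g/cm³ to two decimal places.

2.55 g/cm³

Working in km (1 km = 1000 m; β in km⁻¹ = β in m⁻¹ × 1000):
Porosity at depth: n = 0.56·exp(−0.41×4.9) = 0.56×0.1341 = 0.0751
Bulk density: ρ_b = (1−n)ρ_g + n·ρ_f = 0.9249×2.67 + 0.0751×1.06
       = 2.469 + 0.080 = 2.549 g/cm³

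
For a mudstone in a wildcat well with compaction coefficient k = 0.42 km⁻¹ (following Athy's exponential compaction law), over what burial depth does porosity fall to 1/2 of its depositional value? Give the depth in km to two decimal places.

1.65 km

phi/phi₀ = 1/2 ⇒ exp(−k·d) = 1/2 ⇒ d = ln(2) / k
d = 0.6931 / 0.42 = 1.650 km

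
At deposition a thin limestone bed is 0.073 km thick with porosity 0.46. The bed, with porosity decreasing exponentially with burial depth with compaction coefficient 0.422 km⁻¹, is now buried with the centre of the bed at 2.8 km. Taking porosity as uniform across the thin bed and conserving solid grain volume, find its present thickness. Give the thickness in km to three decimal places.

0.046 km

Porosity at 2.8 km: φ = 0.46·exp(−0.422×2.8) = 0.1411
Solid-volume conservation: h(1−φ) = h₀(1−φ₀) ⇒ h = h₀·(1−φ₀)/(1−φ)
h = 0.073 × (1 − 0.46)/(1 − 0.1411) = 0.073 × 0.6287 = 0.0459 km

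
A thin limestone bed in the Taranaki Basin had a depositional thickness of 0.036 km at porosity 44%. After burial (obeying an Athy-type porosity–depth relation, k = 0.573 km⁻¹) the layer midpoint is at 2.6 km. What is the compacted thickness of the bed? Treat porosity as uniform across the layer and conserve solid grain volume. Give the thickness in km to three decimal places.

Porosity at 2.6 km: φ = 0.44·exp(−0.573×2.6) = 0.0992
Solid-volume conservation: h(1−φ) = h₀(1−φ₀) ⇒ h = h₀·(1−φ₀)/(1−φ)
h = 0.036 × (1 − 0.44)/(1 − 0.0992) = 0.036 × 0.6217 = 0.0224 km

0.022 km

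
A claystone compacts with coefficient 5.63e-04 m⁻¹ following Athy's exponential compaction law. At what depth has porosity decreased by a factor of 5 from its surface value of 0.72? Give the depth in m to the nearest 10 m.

Working in km (1 km = 1000 m; c in km⁻¹ = c in m⁻¹ × 1000):
phi/phi₀ = 1/5 ⇒ exp(−c·d) = 1/5 ⇒ d = ln(5) / c
d = 1.6094 / 0.563 = 2.859 km

2860 m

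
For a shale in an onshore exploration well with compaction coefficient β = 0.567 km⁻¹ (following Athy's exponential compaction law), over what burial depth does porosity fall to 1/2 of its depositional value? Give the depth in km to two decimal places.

1.22 km

n/n₀ = 1/2 ⇒ exp(−β·d) = 1/2 ⇒ d = ln(2) / β
d = 0.6931 / 0.567 = 1.222 km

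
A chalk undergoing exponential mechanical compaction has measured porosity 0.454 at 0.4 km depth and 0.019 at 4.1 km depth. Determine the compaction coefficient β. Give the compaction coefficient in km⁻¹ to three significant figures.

Athy: phi(d) = phi₀ e^(−βd) ⇒ phi₁/phi₂ = e^{β(d₂−d₁)} ⇒ β = ln(phi₁/phi₂)/(d₂−d₁)
β = ln(0.454/0.019) / (4.1 − 0.4) = ln(23.89) / 3.7 = 3.1737 / 3.7 = 0.8577 km⁻¹

0.858 km⁻¹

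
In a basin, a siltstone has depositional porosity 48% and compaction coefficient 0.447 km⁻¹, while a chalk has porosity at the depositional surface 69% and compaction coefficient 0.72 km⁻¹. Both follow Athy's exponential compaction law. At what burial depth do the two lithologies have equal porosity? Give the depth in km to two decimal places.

Set n₀ₐ e^(−βₐz) = n₀ᵦ e^(−βᵦz) ⇒ ln(n₀ₐ/n₀ᵦ) = (βₐ − βᵦ)·z
z = ln(0.48/0.69) / (0.447 − 0.72) = -0.3629 / -0.273 = 1.329 km

1.33 km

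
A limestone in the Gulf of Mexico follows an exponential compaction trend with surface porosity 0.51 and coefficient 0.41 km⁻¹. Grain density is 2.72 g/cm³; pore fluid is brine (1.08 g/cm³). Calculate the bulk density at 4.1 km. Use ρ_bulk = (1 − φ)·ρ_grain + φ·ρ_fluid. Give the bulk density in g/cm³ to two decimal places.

2.56 g/cm³

Porosity at depth: n = 0.51·exp(−0.41×4.1) = 0.51×0.1862 = 0.0950
Bulk density: ρ_b = (1−n)ρ_g + n·ρ_f = 0.9050×2.72 + 0.0950×1.08
       = 2.462 + 0.103 = 2.564 g/cm³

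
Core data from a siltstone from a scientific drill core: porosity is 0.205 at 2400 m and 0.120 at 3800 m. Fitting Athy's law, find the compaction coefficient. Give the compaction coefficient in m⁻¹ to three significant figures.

Working in km (1 km = 1000 m; β in km⁻¹ = β in m⁻¹ × 1000):
Athy: phi(Z) = phi₀ e^(−βZ) ⇒ phi₁/phi₂ = e^{β(Z₂−Z₁)} ⇒ β = ln(phi₁/phi₂)/(Z₂−Z₁)
β = ln(0.205/0.12) / (3.8 − 2.4) = ln(1.708) / 1.4 = 0.5355 / 1.4 = 0.3825 km⁻¹

0.000383 m⁻¹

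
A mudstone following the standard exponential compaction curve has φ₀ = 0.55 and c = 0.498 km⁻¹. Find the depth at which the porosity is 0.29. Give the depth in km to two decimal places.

1.29 km

Invert Athy's law: d = ln(φ₀/φ) / c
d = ln(0.55/0.29) / 0.498 = ln(1.897) / 0.498 = 0.6400 / 0.498 = 1.285 km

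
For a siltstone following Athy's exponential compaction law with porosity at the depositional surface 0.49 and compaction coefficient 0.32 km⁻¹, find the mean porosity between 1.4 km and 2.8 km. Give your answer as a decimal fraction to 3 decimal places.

0.252

⟨n⟩ = (1/(d₂−d₁)) ∫ n₀ e^(−cd) dd = n₀·(e^(−c·d₁) − e^(−c·d₂)) / (c·(d₂−d₁))
e^(−0.32×1.4) = 0.6389; e^(−0.32×2.8) = 0.4082
⟨n⟩ = 0.49 × (0.6389 − 0.4082) / (0.32 × 1.4) = 0.49 × 0.5150 = 0.2523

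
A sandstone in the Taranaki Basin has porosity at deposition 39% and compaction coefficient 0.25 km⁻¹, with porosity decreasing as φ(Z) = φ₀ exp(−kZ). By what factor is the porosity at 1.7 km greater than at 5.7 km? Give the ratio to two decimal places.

2.72

φ(Z₁)/φ(Z₂) = e^(−k·Z₁)/e^(−k·Z₂) = e^{k(Z₂−Z₁)}
= exp(0.25 × 4) = exp(1) = 2.7183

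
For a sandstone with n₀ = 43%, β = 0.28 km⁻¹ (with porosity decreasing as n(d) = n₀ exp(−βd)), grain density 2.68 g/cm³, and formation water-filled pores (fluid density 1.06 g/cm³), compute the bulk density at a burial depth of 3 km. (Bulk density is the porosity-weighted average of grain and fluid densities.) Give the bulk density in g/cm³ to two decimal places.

Porosity at depth: n = 0.43·exp(−0.28×3) = 0.43×0.4317 = 0.1856
Bulk density: ρ_b = (1−n)ρ_g + n·ρ_f = 0.8144×2.68 + 0.1856×1.06
       = 2.182 + 0.197 = 2.379 g/cm³

2.38 g/cm³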